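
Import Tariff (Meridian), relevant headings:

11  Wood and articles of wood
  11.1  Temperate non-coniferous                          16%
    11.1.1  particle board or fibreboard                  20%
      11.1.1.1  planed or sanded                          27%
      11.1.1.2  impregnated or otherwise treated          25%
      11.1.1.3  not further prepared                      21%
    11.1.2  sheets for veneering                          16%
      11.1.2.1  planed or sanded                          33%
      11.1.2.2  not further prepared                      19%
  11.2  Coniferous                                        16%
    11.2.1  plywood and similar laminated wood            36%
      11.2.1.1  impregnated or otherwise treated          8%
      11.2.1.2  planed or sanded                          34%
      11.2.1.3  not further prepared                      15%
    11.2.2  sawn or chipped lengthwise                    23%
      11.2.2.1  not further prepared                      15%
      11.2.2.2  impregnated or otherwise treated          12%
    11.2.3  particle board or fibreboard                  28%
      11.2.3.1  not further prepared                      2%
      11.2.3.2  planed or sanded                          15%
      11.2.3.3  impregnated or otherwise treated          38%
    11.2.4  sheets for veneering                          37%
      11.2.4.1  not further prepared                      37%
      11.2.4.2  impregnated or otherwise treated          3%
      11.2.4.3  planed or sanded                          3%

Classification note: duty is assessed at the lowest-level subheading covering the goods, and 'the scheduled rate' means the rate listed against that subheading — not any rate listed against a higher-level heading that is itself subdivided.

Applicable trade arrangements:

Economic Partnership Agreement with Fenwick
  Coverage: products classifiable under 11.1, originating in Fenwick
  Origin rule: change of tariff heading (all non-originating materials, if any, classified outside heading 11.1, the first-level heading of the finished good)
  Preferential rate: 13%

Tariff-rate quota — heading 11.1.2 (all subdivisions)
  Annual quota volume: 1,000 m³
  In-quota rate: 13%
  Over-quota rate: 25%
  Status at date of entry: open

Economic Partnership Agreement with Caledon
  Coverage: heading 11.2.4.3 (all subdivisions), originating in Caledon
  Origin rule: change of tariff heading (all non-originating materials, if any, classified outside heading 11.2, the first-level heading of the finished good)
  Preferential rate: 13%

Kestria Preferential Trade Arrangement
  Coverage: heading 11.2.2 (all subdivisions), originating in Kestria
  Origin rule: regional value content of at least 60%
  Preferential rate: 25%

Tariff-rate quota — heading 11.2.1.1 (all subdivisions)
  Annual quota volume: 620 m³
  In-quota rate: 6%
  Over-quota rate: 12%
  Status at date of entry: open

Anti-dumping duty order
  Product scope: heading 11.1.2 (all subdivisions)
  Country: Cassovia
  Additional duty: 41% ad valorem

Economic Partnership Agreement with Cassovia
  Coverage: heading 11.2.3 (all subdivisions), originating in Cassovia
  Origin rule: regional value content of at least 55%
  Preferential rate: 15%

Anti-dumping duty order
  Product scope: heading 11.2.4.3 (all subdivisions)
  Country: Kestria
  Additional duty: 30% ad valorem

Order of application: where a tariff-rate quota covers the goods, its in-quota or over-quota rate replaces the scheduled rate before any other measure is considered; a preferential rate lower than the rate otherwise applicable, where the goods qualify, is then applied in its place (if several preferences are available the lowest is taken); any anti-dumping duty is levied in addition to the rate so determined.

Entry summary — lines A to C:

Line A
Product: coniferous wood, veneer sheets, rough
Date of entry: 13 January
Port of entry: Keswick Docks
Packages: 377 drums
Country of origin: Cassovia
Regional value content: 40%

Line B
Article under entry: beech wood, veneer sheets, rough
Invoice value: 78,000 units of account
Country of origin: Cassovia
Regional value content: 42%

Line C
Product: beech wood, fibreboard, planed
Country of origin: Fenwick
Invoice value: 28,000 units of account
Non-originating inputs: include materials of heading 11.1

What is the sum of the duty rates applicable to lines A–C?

118%

Line A: coniferous → 11.2; veneer sheets → 11.2.4; rough → 11.2.4.1. Scheduled 37%. Cassovia agreement on 11.2.3: 11.2.4.1 not covered. → 37%.
Line B: beech → 11.1; veneer sheets → 11.1.2; rough → 11.1.2.2. Scheduled 19%. quota on 11.1.2 open → in-quota 13%; Cassovia agreement on 11.2.3: 11.1.2.2 not covered; anti-dumping (Cassovia, 11.1.2): +41%; total 13% + 41% = 54%. → 54%.
Line C: beech → 11.1; fibreboard → 11.1.1; planed → 11.1.1.1. Scheduled 27%. Fenwick agreement on 11.1: CTH not met. → 27%.
Sum: 37% + 54% + 27% = 118%.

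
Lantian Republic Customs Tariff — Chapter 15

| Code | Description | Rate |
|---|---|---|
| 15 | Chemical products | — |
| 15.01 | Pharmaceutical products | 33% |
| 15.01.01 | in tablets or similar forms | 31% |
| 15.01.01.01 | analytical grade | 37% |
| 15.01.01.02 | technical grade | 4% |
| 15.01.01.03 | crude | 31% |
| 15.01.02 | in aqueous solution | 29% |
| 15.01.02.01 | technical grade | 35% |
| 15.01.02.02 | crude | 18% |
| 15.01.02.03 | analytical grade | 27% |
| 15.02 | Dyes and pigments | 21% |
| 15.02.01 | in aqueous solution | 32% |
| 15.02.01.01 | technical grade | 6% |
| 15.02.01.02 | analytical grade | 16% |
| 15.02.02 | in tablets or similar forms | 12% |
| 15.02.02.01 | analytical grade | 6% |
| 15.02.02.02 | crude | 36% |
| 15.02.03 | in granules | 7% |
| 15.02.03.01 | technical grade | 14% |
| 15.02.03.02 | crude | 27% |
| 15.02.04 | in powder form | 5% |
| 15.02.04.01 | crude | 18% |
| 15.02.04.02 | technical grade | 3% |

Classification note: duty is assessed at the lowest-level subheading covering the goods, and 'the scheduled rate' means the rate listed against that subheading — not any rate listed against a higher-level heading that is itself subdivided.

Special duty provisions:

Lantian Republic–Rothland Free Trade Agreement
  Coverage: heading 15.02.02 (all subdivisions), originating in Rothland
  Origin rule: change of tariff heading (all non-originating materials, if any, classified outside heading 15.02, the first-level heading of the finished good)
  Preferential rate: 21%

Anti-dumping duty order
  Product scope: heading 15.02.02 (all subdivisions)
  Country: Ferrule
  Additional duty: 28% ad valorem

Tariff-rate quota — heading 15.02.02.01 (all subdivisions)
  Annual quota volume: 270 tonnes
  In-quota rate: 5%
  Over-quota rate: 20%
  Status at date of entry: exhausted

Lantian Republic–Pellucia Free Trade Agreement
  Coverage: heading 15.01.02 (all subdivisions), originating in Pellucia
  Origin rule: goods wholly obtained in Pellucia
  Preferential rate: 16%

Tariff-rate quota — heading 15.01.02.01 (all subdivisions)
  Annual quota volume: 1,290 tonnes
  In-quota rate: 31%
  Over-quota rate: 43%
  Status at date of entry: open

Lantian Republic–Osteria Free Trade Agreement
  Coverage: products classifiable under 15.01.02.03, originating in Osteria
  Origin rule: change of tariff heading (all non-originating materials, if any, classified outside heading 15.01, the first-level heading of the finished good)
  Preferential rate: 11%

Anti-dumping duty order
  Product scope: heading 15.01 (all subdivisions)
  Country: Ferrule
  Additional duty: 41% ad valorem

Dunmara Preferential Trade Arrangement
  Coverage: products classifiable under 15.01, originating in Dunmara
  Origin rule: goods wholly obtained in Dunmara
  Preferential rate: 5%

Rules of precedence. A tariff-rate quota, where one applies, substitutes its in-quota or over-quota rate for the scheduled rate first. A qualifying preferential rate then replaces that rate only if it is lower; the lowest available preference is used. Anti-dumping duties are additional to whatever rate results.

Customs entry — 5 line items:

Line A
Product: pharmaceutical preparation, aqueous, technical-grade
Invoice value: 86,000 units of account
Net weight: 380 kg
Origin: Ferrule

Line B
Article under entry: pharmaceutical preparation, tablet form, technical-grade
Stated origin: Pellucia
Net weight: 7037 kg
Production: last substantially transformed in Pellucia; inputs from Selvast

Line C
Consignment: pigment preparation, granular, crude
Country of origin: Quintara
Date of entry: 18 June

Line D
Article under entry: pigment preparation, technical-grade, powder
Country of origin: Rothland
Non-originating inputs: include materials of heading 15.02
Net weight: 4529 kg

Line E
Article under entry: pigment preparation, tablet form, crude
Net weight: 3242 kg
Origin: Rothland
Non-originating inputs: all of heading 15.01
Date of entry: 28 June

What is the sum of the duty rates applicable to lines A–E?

Line A: pharmaceutical → 15.01; aqueous → 15.01.02; technical-grade → 15.01.02.01. Scheduled 35%. quota on 15.01.02.01 open → in-quota 31%; anti-dumping (Ferrule, 15.01): +41%; total 31% + 41% = 72%. → 72%.
Line B: pharmaceutical → 15.01; tablet form → 15.01.01; technical-grade → 15.01.01.02. Scheduled 4%. Pellucia agreement on 15.01.02: 15.01.01.02 not covered. → 4%.
Line C: pigment → 15.02; granular → 15.02.03; crude → 15.02.03.02. Scheduled 27%. No special measure applies. → 27%.
Line D: pigment → 15.02; powder → 15.02.04; technical-grade → 15.02.04.02. Scheduled 3%. Rothland agreement on 15.02.02: 15.02.04.02 not covered. → 3%.
Line E: pigment → 15.02; tablet form → 15.02.02; crude → 15.02.02.02. Scheduled 36%. Rothland agreement on 15.02.02: CTH met → 21% available; preferential 21%. → 21%.
Sum: 72% + 4% + 27% + 3% + 21% = 127%.

127%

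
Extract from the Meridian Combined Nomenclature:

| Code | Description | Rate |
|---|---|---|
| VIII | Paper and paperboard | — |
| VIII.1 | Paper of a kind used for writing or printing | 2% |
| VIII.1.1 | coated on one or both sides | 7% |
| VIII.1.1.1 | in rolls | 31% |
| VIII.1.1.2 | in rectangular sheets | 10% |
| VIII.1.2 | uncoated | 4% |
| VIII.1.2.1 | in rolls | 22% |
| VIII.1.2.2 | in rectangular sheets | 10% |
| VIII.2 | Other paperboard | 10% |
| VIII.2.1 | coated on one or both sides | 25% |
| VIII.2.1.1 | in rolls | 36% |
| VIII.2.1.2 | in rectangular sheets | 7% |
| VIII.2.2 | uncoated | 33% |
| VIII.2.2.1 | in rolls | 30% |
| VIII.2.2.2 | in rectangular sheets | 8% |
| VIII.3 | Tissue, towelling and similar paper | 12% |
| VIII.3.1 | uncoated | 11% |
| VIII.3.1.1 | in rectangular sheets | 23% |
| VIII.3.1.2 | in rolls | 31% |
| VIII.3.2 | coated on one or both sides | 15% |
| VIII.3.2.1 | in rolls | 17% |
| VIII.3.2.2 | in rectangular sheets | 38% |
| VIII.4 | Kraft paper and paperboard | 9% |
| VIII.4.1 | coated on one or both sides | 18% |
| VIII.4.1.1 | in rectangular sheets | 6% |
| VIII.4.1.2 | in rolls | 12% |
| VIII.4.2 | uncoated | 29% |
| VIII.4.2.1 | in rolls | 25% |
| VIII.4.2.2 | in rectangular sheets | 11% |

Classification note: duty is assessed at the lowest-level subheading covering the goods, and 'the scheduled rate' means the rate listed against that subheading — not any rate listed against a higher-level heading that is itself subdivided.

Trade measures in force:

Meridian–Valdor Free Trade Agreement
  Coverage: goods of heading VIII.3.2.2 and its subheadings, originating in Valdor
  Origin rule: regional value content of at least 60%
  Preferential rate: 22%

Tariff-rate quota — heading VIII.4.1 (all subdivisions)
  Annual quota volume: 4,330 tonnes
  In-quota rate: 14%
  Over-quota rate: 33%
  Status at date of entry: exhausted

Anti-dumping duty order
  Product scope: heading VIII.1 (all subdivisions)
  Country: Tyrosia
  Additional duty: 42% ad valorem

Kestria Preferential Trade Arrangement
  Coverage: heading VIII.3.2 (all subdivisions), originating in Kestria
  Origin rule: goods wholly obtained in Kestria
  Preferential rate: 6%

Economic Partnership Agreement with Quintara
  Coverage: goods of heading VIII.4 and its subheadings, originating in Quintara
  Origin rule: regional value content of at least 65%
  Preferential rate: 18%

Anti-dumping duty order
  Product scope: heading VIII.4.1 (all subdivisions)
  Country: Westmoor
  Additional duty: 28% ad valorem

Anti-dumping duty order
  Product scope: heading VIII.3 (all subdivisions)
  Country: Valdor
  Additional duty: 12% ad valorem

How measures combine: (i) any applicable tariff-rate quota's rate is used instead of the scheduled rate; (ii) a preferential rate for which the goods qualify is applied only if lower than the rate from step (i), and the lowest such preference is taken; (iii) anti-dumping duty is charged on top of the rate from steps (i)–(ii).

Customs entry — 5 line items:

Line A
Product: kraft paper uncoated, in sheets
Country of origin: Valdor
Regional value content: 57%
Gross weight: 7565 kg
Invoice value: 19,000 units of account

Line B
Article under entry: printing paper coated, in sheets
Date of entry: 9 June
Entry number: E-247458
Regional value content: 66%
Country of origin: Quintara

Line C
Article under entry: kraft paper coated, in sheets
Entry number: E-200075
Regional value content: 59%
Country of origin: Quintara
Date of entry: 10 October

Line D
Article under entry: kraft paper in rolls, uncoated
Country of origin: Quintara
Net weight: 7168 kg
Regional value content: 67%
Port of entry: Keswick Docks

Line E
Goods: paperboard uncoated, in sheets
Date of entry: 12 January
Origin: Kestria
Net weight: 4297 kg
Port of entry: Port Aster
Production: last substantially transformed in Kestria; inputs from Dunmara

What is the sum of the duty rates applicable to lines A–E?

Line A: kraft paper → VIII.4; uncoated → VIII.4.2; in sheets → VIII.4.2.2. Scheduled 11%. Valdor agreement on VIII.3.2.2: VIII.4.2.2 not covered. → 11%.
Line B: printing paper → VIII.1; coated → VIII.1.1; in sheets → VIII.1.1.2. Scheduled 10%. Quintara agreement on VIII.4: VIII.1.1.2 not covered. → 10%.
Line C: kraft paper → VIII.4; coated → VIII.4.1; in sheets → VIII.4.1.1. Scheduled 6%. quota on VIII.4.1 exhausted → over-quota 33%; Quintara agreement on VIII.4: RVC < 65%. → 33%.
Line D: kraft paper → VIII.4; uncoated → VIII.4.2; in rolls → VIII.4.2.1. Scheduled 25%. Quintara agreement on VIII.4: RVC ≥ 65% → 18% available; preferential 18%. → 18%.
Line E: paperboard → VIII.2; uncoated → VIII.2.2; in sheets → VIII.2.2.2. Scheduled 8%. Kestria agreement on VIII.3.2: VIII.2.2.2 not covered. → 8%.
Sum: 11% + 10% + 33% + 18% + 8% = 80%.

80%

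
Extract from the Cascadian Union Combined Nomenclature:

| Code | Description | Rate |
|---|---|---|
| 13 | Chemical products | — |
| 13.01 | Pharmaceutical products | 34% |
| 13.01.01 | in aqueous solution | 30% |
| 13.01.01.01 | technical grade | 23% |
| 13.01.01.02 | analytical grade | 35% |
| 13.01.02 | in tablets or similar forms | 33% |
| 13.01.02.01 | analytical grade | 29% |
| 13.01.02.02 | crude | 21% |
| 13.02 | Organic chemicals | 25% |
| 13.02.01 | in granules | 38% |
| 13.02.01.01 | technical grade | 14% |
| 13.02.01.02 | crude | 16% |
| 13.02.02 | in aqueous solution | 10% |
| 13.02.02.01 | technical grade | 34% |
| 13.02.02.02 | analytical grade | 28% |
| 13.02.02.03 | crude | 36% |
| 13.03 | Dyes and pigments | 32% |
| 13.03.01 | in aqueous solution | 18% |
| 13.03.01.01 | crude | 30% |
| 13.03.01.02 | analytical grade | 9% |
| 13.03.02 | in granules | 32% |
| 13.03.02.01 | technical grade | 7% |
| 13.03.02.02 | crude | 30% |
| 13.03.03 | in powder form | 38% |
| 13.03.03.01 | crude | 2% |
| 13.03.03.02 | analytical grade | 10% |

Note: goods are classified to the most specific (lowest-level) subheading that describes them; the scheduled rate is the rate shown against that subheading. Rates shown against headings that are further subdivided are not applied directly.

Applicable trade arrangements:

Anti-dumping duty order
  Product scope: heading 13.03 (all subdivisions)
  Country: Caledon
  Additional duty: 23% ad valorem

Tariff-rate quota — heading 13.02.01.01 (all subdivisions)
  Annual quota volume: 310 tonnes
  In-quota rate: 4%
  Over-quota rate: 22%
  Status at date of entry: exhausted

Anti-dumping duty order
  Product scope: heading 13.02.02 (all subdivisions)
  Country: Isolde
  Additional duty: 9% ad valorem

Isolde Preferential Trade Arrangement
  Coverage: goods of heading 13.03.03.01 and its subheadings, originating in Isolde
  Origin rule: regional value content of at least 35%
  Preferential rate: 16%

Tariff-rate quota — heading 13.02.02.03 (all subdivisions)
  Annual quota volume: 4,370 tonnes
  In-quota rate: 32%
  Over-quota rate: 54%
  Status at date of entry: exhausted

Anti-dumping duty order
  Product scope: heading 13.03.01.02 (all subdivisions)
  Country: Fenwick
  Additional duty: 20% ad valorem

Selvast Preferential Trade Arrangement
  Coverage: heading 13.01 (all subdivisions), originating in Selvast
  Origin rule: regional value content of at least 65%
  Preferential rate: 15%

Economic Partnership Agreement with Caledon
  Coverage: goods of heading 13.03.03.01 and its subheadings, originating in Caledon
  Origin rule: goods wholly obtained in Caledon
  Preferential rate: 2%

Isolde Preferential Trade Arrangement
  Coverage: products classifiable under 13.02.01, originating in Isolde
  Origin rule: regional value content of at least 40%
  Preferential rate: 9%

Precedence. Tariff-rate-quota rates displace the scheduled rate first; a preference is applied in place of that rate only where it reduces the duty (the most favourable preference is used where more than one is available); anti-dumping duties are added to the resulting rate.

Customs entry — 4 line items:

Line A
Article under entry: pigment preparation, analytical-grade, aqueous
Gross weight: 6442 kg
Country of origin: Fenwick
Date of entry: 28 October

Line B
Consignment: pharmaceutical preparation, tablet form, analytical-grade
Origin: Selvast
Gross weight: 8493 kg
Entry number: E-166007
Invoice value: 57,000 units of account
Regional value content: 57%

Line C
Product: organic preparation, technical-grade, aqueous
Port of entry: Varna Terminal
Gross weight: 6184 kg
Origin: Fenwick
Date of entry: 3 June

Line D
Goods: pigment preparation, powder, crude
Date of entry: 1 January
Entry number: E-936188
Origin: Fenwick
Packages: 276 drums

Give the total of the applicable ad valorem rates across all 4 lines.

94%

Line A: pigment → 13.03; aqueous → 13.03.01; analytical-grade → 13.03.01.02. Scheduled 9%. anti-dumping (Fenwick, 13.03.01.02): +20%; total 9% + 20% = 29%. → 29%.
Line B: pharmaceutical → 13.01; tablet form → 13.01.02; analytical-grade → 13.01.02.01. Scheduled 29%. Selvast agreement on 13.01: RVC < 65%. → 29%.
Line C: organic → 13.02; aqueous → 13.02.02; technical-grade → 13.02.02.01. Scheduled 34%. No special measure applies. → 34%.
Line D: pigment → 13.03; powder → 13.03.03; crude → 13.03.03.01. Scheduled 2%. No special measure applies. → 2%.
Sum: 29% + 29% + 34% + 2% = 94%.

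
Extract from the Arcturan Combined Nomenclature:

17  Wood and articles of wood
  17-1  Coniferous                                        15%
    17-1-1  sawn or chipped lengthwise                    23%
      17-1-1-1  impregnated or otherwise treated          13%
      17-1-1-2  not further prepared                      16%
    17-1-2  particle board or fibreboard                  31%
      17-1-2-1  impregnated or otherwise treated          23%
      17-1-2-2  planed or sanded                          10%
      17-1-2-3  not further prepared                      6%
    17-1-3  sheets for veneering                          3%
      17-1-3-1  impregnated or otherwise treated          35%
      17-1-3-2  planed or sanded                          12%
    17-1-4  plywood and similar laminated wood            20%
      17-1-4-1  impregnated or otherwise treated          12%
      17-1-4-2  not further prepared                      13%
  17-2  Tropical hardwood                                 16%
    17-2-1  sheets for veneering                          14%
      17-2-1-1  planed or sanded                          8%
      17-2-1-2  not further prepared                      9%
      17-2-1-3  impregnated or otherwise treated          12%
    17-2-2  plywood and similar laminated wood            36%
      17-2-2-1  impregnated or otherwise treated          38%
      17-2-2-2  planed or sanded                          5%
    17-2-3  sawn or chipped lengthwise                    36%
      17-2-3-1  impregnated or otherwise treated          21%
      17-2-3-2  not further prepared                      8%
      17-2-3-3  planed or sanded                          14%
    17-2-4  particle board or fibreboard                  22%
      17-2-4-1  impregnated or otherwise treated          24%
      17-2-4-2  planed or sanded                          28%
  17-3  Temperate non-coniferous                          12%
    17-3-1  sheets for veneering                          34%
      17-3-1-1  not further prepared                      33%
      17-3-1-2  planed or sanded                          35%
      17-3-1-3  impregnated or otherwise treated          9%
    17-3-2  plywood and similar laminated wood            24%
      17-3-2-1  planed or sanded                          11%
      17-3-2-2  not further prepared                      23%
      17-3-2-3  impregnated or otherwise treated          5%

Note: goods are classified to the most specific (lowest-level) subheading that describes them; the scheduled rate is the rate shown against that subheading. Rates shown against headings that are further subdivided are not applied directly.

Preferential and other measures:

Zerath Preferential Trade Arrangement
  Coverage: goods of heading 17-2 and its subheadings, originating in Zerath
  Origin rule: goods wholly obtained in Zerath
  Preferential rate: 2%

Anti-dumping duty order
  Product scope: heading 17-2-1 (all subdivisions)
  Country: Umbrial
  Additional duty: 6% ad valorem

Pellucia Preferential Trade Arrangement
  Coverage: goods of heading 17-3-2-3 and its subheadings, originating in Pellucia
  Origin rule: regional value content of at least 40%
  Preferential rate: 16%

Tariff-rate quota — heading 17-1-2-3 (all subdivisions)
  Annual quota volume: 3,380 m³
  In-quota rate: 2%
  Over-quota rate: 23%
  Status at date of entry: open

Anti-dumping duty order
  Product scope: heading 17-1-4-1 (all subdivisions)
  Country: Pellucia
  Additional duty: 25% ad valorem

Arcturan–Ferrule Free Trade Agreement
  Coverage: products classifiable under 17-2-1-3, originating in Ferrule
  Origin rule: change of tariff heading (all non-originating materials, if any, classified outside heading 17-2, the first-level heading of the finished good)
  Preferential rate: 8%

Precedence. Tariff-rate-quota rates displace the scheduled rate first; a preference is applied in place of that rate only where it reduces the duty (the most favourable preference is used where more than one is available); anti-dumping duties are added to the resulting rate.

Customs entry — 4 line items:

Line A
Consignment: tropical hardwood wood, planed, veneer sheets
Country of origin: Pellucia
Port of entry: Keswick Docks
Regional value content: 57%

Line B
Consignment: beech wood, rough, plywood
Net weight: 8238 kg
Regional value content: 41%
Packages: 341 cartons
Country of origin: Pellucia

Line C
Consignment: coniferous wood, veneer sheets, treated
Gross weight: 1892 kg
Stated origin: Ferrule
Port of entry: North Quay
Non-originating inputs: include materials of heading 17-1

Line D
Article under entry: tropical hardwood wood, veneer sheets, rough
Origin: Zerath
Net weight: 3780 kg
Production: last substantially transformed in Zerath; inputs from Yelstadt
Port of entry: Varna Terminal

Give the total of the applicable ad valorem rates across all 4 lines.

75%

Line A: tropical hardwood → 17-2; veneer sheets → 17-2-1; planed → 17-2-1-1. Scheduled 8%. Pellucia agreement on 17-3-2-3: 17-2-1-1 not covered. → 8%.
Line B: beech → 17-3; plywood → 17-3-2; rough → 17-3-2-2. Scheduled 23%. Pellucia agreement on 17-3-2-3: 17-3-2-2 not covered. → 23%.
Line C: coniferous → 17-1; veneer sheets → 17-1-3; treated → 17-1-3-1. Scheduled 35%. Ferrule agreement on 17-2-1-3: 17-1-3-1 not covered. → 35%.
Line D: tropical hardwood → 17-2; veneer sheets → 17-2-1; rough → 17-2-1-2. Scheduled 9%. Zerath agreement on 17-2: not wholly obtained. → 9%.
Sum: 8% + 23% + 35% + 9% = 75%.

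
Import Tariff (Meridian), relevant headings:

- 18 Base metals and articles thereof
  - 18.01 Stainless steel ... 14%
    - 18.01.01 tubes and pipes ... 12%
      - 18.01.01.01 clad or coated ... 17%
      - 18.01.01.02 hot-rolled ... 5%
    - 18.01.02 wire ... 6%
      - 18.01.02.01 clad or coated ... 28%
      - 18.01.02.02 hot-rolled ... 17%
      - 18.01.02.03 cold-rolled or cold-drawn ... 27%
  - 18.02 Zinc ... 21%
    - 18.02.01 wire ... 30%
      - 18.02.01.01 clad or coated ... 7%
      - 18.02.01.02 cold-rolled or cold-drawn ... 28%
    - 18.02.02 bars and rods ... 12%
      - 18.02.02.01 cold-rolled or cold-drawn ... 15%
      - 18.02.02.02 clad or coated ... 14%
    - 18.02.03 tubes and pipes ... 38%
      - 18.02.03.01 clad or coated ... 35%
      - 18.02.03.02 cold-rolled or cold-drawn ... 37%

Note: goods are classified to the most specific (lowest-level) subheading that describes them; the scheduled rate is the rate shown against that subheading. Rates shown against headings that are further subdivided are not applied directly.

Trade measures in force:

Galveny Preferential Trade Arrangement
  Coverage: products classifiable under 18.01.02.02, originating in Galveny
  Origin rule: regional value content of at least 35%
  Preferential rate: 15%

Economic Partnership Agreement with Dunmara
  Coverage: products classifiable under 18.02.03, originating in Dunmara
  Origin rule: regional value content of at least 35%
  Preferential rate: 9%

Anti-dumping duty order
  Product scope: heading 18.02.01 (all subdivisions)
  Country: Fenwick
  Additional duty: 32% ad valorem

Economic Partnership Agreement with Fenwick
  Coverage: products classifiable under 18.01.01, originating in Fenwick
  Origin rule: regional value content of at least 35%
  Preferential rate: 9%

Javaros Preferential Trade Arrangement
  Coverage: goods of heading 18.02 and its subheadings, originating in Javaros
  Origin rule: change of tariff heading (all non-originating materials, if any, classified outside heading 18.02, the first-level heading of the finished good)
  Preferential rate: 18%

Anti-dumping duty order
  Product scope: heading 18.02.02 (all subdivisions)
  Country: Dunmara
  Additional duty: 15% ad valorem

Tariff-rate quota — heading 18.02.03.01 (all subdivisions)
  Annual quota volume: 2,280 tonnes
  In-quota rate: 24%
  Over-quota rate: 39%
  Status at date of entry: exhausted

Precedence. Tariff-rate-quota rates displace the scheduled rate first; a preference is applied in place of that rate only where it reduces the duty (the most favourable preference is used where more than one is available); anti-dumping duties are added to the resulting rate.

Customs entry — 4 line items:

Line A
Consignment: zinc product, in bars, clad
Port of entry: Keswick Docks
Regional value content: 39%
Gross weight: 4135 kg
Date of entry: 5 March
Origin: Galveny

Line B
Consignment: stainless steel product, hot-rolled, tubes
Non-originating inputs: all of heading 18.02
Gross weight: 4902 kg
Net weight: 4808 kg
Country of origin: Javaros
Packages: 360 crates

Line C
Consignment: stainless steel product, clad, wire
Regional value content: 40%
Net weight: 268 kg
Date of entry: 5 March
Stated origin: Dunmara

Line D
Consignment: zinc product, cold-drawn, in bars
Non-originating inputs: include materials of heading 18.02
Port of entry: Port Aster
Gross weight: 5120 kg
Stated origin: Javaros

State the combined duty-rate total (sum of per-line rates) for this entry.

Line A: zinc → 18.02; in bars → 18.02.02; clad → 18.02.02.02. Scheduled 14%. Galveny agreement on 18.01.02.02: 18.02.02.02 not covered. → 14%.
Line B: stainless steel → 18.01; tubes → 18.01.01; hot-rolled → 18.01.01.02. Scheduled 5%. Javaros agreement on 18.02: 18.01.01.02 not covered. → 5%.
Line C: stainless steel → 18.01; wire → 18.01.02; clad → 18.01.02.01. Scheduled 28%. Dunmara agreement on 18.02.03: 18.01.02.01 not covered. → 28%.
Line D: zinc → 18.02; in bars → 18.02.02; cold-drawn → 18.02.02.01. Scheduled 15%. Javaros agreement on 18.02: CTH not met. → 15%.
Sum: 14% + 5% + 28% + 15% = 62%.

62%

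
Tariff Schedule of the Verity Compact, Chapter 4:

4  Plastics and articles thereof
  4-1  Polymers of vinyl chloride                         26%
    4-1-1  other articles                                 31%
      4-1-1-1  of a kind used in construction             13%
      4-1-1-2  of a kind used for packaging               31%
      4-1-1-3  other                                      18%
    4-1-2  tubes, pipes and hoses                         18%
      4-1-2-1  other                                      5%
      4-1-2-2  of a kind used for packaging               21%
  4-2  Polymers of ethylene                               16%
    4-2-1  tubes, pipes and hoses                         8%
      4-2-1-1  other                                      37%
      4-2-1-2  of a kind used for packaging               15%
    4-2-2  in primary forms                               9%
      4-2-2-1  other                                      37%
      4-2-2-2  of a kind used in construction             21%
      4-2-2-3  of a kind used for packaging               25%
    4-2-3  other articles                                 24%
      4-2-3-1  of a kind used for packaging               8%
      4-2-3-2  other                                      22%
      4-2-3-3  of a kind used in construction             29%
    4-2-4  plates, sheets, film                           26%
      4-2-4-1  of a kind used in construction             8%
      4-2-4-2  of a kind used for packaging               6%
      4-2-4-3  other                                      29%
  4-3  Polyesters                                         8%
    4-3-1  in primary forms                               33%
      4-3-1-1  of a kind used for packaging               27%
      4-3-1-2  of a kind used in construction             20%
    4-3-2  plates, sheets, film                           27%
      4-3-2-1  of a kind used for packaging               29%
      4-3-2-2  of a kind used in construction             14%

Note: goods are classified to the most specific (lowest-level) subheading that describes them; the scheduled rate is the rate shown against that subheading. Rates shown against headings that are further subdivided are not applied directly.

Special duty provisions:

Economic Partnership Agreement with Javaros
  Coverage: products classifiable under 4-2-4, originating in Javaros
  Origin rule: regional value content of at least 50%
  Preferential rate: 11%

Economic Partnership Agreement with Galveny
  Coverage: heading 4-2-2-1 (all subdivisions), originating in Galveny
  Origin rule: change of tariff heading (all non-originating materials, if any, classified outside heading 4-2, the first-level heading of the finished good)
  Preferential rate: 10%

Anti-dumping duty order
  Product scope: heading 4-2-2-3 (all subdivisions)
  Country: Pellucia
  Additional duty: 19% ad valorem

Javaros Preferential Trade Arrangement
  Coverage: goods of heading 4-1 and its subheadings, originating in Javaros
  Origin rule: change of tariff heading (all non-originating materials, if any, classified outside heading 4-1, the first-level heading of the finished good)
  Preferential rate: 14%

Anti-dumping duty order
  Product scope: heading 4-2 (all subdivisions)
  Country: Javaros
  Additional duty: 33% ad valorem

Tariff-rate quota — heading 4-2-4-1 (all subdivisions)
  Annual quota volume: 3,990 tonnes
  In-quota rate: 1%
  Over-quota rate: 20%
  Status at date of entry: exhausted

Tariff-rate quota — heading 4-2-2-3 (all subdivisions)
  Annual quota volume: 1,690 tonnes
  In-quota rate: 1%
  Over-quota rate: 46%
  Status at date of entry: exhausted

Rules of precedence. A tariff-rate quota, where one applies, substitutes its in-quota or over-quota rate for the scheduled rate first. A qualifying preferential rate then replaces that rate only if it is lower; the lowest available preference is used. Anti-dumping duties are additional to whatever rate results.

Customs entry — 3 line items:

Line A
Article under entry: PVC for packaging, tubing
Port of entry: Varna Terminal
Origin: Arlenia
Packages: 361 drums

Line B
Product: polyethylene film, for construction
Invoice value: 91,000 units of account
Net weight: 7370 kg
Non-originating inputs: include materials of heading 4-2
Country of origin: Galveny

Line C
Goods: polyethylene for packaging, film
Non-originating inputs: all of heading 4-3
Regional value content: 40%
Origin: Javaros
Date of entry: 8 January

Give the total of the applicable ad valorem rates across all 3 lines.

Line A: PVC → 4-1; tubing → 4-1-2; for packaging → 4-1-2-2. Scheduled 21%. No special measure applies. → 21%.
Line B: polyethylene → 4-2; film → 4-2-4; for construction → 4-2-4-1. Scheduled 8%. quota on 4-2-4-1 exhausted → over-quota 20%; Galveny agreement on 4-2-2-1: 4-2-4-1 not covered. → 20%.
Line C: polyethylene → 4-2; film → 4-2-4; for packaging → 4-2-4-2. Scheduled 6%. Javaros agreement on 4-2-4: RVC < 50%; Javaros agreement on 4-1: 4-2-4-2 not covered; anti-dumping (Javaros, 4-2): +33%; total 6% + 33% = 39%. → 39%.
Sum: 21% + 20% + 39% = 80%.

80%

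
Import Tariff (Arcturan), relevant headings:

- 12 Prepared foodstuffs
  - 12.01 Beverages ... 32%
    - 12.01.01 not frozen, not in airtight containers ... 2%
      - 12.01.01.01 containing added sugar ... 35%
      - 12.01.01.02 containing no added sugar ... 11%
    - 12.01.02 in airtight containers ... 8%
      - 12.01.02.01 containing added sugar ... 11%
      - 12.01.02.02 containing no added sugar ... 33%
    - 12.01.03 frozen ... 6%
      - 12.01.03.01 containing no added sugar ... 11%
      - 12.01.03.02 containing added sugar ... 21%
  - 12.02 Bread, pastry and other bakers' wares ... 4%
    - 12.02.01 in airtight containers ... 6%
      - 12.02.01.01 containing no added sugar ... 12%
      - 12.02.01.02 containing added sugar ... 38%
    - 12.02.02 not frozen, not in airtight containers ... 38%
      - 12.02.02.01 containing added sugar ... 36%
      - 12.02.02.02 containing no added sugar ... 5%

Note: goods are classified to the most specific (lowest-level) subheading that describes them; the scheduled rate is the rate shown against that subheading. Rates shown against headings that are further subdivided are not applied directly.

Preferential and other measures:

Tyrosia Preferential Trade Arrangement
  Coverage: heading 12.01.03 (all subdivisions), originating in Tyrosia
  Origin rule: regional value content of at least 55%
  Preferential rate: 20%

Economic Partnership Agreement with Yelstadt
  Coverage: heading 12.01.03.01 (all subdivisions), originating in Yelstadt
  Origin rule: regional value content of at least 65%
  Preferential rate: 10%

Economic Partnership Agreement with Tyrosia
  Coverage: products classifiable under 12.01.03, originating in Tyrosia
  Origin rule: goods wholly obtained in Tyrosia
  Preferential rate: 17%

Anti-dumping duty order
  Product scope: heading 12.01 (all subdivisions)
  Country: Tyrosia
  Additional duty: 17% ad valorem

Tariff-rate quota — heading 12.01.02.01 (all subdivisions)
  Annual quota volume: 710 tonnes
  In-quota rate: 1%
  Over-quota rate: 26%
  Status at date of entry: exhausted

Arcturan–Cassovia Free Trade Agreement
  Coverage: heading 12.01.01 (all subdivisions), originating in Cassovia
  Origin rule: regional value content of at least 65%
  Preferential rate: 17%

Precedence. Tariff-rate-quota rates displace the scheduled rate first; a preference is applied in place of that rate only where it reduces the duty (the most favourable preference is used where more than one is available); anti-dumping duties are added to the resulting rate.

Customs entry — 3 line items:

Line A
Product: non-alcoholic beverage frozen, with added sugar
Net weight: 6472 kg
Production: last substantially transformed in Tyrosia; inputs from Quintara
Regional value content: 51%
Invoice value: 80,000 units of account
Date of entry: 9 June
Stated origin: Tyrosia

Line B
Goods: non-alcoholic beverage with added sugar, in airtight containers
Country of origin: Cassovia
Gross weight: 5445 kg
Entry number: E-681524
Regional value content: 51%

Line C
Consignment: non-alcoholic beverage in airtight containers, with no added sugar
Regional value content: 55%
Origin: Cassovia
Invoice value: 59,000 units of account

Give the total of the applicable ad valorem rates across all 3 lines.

Line A: non-alcoholic beverage → 12.01; frozen → 12.01.03; with added sugar → 12.01.03.02. Scheduled 21%. Tyrosia agreement on 12.01.03: RVC < 55%; Tyrosia agreement on 12.01.03: not wholly obtained; anti-dumping (Tyrosia, 12.01): +17%; total 21% + 17% = 38%. → 38%.
Line B: non-alcoholic beverage → 12.01; in airtight containers → 12.01.02; with added sugar → 12.01.02.01. Scheduled 11%. quota on 12.01.02.01 exhausted → over-quota 26%; Cassovia agreement on 12.01.01: 12.01.02.01 not covered. → 26%.
Line C: non-alcoholic beverage → 12.01; in airtight containers → 12.01.02; with no added sugar → 12.01.02.02. Scheduled 33%. Cassovia agreement on 12.01.01: 12.01.02.02 not covered. → 33%.
Sum: 38% + 26% + 33% = 97%.

97%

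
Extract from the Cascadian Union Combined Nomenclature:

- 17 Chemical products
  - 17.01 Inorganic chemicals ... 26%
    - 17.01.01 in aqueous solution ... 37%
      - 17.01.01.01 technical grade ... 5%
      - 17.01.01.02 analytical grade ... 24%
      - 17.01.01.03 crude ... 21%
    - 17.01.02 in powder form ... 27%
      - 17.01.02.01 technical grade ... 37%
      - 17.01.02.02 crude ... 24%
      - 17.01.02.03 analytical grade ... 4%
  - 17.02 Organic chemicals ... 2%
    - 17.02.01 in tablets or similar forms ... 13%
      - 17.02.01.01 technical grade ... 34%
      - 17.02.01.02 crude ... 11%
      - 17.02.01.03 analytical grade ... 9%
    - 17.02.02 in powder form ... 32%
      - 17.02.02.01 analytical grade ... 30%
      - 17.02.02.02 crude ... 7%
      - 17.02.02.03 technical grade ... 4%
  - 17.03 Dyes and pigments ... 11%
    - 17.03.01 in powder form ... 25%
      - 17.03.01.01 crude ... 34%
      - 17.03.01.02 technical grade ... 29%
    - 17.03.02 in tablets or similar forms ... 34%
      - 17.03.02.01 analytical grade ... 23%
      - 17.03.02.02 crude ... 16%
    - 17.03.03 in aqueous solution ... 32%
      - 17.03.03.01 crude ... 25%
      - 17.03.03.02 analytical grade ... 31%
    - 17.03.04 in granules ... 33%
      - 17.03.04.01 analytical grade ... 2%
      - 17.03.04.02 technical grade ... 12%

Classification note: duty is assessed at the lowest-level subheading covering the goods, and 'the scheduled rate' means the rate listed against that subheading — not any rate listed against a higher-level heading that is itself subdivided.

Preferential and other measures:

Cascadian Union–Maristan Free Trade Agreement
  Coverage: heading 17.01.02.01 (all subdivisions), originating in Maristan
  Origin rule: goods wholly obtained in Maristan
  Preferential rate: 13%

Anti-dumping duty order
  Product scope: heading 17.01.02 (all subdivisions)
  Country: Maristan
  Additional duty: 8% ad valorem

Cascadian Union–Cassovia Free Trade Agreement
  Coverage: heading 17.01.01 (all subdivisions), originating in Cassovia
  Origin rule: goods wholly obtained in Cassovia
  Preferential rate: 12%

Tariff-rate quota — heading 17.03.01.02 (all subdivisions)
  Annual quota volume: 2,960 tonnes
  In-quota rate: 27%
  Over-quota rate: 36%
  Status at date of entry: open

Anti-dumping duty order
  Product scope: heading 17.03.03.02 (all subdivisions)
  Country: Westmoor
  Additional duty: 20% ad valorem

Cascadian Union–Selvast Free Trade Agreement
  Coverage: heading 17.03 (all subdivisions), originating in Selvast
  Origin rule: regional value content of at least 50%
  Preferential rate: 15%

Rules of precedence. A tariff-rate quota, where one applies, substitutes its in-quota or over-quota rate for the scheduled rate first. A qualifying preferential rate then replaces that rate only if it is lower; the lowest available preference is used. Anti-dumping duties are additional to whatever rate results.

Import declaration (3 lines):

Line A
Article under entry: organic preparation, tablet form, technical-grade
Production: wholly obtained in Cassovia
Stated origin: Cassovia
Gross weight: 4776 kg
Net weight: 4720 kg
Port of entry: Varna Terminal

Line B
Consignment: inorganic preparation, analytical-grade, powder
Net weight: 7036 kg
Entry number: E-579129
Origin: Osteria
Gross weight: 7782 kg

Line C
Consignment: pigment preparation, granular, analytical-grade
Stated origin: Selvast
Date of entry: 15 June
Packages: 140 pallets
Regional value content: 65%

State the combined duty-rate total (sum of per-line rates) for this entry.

Line A: organic → 17.02; tablet form → 17.02.01; technical-grade → 17.02.01.01. Scheduled 34%. Cassovia agreement on 17.01.01: 17.02.01.01 not covered. → 34%.
Line B: inorganic → 17.01; powder → 17.01.02; analytical-grade → 17.01.02.03. Scheduled 4%. No special measure applies. → 4%.
Line C: pigment → 17.03; granular → 17.03.04; analytical-grade → 17.03.04.01. Scheduled 2%. Selvast agreement on 17.03: RVC ≥ 50% → 15% available; preference 15% not lower than 2% → no reduction. → 2%.
Sum: 34% + 4% + 2% = 40%.

40%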